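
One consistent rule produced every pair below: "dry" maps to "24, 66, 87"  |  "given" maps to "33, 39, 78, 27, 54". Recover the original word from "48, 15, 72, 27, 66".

d(#4)→24 and r(#18)→66: differences scale by 3, so n = 3·pos + 12. The formula is n = 3×(alphabet index, a=1) + 12.
Undoing it on 48, 15, 72, 27, 66: 48→(48−12)÷3=12=l, 15→(15−12)÷3=1=a, 72→(72−12)÷3=20=t, 27→(27−12)÷3=5=e, 66→(66−12)÷3=18=r.

later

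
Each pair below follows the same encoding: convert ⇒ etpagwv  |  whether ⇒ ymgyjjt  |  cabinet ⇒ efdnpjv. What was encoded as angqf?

Shifts by position in convert: pos 0: c→e (+2), pos 1: o→t (+5), pos 2: n→p (+2), pos 3: v→a (+5) — repeating every 2. It's a Vigenère-style cipher with numeric key [2,5]: position i shifts by key[i mod 2].
Reversing it on angqf: a−2=y, n−5=i, g−2=e, q−5=l, f−2=d.

yield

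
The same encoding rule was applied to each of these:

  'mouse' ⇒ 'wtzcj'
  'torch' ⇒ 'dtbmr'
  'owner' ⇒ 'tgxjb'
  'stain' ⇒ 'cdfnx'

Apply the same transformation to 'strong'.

The shift depends on letter class: consonant m→w is +10, but vowel o→t is +5. Two shifts are in play — +5 for a/e/i/o/u, +10 for every other letter.
On strong: s(cons)+10=c, t(cons)+10=d, r(cons)+10=b, o(vowel)+5=t, n(cons)+10=x, g(cons)+10=q.

cdbtxq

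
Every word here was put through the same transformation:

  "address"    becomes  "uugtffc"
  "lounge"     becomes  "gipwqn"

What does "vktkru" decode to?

spirit

The output letters match the input read backwards, each shifted +2: address reversed is sserdda. Read the word backwards and shift each letter +2.
Reversing it on vktkru: shift back: v−2=t, k−2=i, t−2=r, k−2=i, r−2=p, u−2=s → tirips; then reverse → spirit.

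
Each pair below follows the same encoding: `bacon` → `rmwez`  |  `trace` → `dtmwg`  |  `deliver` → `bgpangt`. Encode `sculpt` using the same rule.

b(1)→r(17) and a(0)→m(12) fit y≡5x+12 (mod 26); the inverse of 5 mod 26 is 21. Treating letters as 0–25, the rule is x ↦ 5x + 12 (mod 26).
For sculpt: s(18)→5·18+12≡24=y; c(2)→5·2+12≡22=w; u(20)→5·20+12≡8=i; l(11)→5·11+12≡15=p; p(15)→5·15+12≡9=j; t(19)→5·19+12≡3=d (all mod 26).

ywipjd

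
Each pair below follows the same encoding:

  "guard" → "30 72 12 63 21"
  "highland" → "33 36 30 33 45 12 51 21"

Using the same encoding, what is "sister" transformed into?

g(#7)→30 and u(#21)→72: differences scale by 3, so n = 3·pos + 9. With a=1..z=26, the number is 3·pos + 9.
Applying it to sister: s=19→66, i=9→36, s=19→66, t=20→69, e=5→24, r=18→63.

66 36 66 69 24 63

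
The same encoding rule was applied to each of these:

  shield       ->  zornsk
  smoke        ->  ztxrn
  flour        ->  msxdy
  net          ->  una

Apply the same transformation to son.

The shift depends on letter class: consonant s→z is +7, but vowel i→r is +9. The rule splits by letter class: vowels +9, consonants +7.
For son: s(cons)+7=z, o(vowel)+9=x, n(cons)+7=u.

zxu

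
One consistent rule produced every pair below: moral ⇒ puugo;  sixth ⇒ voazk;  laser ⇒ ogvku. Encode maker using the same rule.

pgnku

Shifts by position in moral: pos 0: m→p (+3), pos 1: o→u (+6), pos 2: r→u (+3), pos 3: a→g (+6) — repeating every 2. A repeating key of period 2 is used — shifts +3, +6 over and over.
Applying it to maker: m+3=p, a+6=g, k+3=n, e+6=k, r+3=u.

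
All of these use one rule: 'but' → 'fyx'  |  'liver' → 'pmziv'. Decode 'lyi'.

Compare letters: b→f is +4, u→y is +4, t→x is +4 — a constant shift. This is a Caesar cipher with shift 4.
Undoing it on lyi: l−4=h, y−4=u, i−4=e.

hue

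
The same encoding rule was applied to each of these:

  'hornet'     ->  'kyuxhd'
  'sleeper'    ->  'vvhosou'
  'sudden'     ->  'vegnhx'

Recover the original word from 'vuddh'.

The shifts repeat in a cycle of length 2: positions 0,1,… shift by +3, +10, then the pattern repeats.
Undoing it on vuddh: v−3=s, u−10=k, d−3=a, d−10=t, h−3=e.

skate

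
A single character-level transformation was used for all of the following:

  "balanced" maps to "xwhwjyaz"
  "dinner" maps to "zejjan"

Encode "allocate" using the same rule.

Compare letters: b→x is +22, a→w is +22, l→h is +22 — a constant shift. Every letter moves 22 places later in the alphabet, wrapping around z→a.
On allocate: a+22=w, l+22=h, l+22=h, o+22=k, c+22=y, a+22=w, t+22=p, e+22=a.

whhkywpa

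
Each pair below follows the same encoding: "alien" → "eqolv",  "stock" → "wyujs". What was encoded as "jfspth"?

family

In alien: a→e is +4, l→q is +5, i→o is +6, e→l is +7 — the shift increases by 1 each position. Each letter shifts forward by (position + 4), i.e. 4, 5, 6, … — the shift grows by one for each successive letter.
Decoding jfspth: j−4=f, f−5=a, s−6=m, p−7=i, t−8=l, h−9=y.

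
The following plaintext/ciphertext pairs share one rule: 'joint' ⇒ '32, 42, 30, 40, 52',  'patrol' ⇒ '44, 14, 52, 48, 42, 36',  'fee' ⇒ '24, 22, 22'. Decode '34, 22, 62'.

key

j(#10)→32 and o(#15)→42: differences scale by 2, so n = 2·pos + 12. Each letter becomes 2×(its alphabet position, a=1..z=26) + 12.
Reversing it on 34, 22, 62: 34→(34−12)÷2=11=k, 22→(22−12)÷2=5=e, 62→(62−12)÷2=25=y.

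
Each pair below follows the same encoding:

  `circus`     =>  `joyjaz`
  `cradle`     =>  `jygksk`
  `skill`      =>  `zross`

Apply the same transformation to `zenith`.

The shift depends on letter class: consonant c→j is +7, but vowel i→o is +6. Two shifts are in play — +6 for a/e/i/o/u, +7 for every other letter.
For zenith: z(cons)+7=g, e(vowel)+6=k, n(cons)+7=u, i(vowel)+6=o, t(cons)+7=a, h(cons)+7=o.

gkuoao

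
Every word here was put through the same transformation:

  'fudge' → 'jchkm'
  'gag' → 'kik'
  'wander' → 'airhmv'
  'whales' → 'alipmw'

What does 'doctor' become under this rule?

The shift depends on letter class: consonant f→j is +4, but vowel u→c is +8. Two shifts are in play — +8 for a/e/i/o/u, +4 for every other letter.
Applying it to doctor: d(cons)+4=h, o(vowel)+8=w, c(cons)+4=g, t(cons)+4=x, o(vowel)+8=w, r(cons)+4=v.

hwgxwv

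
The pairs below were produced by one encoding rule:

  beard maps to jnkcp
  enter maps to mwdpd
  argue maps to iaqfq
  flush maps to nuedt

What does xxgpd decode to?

power

In beard: b→j is +8, e→n is +9, a→k is +10, r→c is +11 — the shift increases by 1 each position. Letter i (0-indexed) is shifted by i+8, so successive shifts are 8, 9, 10, ….
Decoding xxgpd: x−8=p, x−9=o, g−10=w, p−11=e, d−12=r.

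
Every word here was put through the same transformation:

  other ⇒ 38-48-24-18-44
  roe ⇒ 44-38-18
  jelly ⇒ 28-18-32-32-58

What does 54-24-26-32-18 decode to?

while

o(#15)→38 and t(#20)→48: differences scale by 2, so n = 2·pos + 8. Each letter becomes 2×(its alphabet position, a=1..z=26) + 8.
Reversing it on 54-24-26-32-18: 54→(54−8)÷2=23=w, 24→(24−8)÷2=8=h, 26→(26−8)÷2=9=i, 32→(32−8)÷2=12=l, 18→(18−8)÷2=5=e.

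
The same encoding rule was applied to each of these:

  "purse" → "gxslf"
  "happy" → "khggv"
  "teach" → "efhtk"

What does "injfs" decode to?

Each letter's alphabet position (a=0..z=25) is mapped through 19·x+7 mod 26 — an affine cipher.
Decoding injfs: i(8)→11·(8−7)≡11=l; n(13)→11·(13−7)≡14=o; j(9)→11·(9−7)≡22=w; f(5)→11·(5−7)≡4=e; s(18)→11·(18−7)≡17=r (all mod 26).

lower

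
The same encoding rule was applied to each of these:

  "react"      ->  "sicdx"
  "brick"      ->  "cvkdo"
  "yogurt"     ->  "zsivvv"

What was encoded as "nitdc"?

mercy

Shifts by position in react: pos 0: r→s (+1), pos 1: e→i (+4), pos 2: a→c (+2), pos 3: c→d (+1), pos 4: t→x (+4) — repeating every 3. It's a Vigenère-style cipher with numeric key [1,4,2]: position i shifts by key[i mod 3].
Reversing it on nitdc: n−1=m, i−4=e, t−2=r, d−1=c, c−4=y.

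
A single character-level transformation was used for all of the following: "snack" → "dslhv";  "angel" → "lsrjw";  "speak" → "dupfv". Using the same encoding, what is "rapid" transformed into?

Shifts by position in snack: pos 0: s→d (+11), pos 1: n→s (+5), pos 2: a→l (+11), pos 3: c→h (+5) — repeating every 2. It's a Vigenère-style cipher with numeric key [11,5]: position i shifts by key[i mod 2].
Applying it to rapid: r+11=c, a+5=f, p+11=a, i+5=n, d+11=o.

cfano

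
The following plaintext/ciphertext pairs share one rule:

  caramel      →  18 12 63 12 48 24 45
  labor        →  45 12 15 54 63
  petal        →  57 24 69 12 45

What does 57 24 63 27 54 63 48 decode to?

c(#3)→18 and a(#1)→12: differences scale by 3, so n = 3·pos + 9. With a=1..z=26, the number is 3·pos + 9.
Decoding 57 24 63 27 54 63 48: 57→(57−9)÷3=16=p, 24→(24−9)÷3=5=e, 63→(63−9)÷3=18=r, 27→(27−9)÷3=6=f, 54→(54−9)÷3=15=o, 63→(63−9)÷3=18=r, 48→(48−9)÷3=13=m.

perform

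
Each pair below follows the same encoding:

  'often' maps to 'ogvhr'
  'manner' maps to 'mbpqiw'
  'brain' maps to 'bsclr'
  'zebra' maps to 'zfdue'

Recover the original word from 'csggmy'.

credit

Letter i (0-indexed) is shifted by i+0, so successive shifts are 0, 1, 2, ….
Reversing it on csggmy: c−0=c, s−1=r, g−2=e, g−3=d, m−4=i, y−5=t.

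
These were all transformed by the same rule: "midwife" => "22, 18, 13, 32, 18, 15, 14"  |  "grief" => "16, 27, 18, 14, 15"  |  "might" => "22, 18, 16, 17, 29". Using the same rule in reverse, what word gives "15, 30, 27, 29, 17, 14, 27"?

further

m is letter #13 and maps to 22: an offset of 9. Letters become their 1-based position plus 9 (so a→10, b→11, …).
Undoing it on 15, 30, 27, 29, 17, 14, 27: 15→(15−9)÷1=6=f, 30→(30−9)÷1=21=u, 27→(27−9)÷1=18=r, 29→(29−9)÷1=20=t, 17→(17−9)÷1=8=h, 14→(14−9)÷1=5=e, 27→(27−9)÷1=18=r.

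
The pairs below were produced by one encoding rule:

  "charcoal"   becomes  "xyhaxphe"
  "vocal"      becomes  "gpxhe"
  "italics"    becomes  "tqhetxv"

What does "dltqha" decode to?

guitar

c(2)→x(23) and h(7)→y(24) fit y≡21x+7 (mod 26); the inverse of 21 mod 26 is 5. Each letter's alphabet position (a=0..z=25) is mapped through 21·x+7 mod 26 — an affine cipher.
Decoding dltqha: d(3)→5·(3−7)≡6=g; l(11)→5·(11−7)≡20=u; t(19)→5·(19−7)≡8=i; q(16)→5·(16−7)≡19=t; h(7)→5·(7−7)≡0=a; a(0)→5·(0−7)≡17=r (all mod 26).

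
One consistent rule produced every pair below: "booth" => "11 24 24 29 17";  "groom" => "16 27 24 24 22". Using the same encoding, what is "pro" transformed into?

25 27 24

b is letter #2 and maps to 11: an offset of 9. Each letter is replaced by its alphabet position (a=1..z=26) + 9.
Applying it to pro: p=16→25, r=18→27, o=15→24.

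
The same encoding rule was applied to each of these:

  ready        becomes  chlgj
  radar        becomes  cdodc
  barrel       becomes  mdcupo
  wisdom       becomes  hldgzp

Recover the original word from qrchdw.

forest

The shifts repeat in a cycle of length 2: positions 0,1,… shift by +11, +3, then the pattern repeats.
Decoding qrchdw: q−11=f, r−3=o, c−11=r, h−3=e, d−11=s, w−3=t.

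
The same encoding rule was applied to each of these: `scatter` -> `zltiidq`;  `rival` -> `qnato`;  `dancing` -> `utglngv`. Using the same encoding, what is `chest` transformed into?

ledzi

Treating letters as 0–25, the rule is x ↦ 9x + 19 (mod 26).
Applying it to chest: c(2)→9·2+19≡11=l; h(7)→9·7+19≡4=e; e(4)→9·4+19≡3=d; s(18)→9·18+19≡25=z; t(19)→9·19+19≡8=i (all mod 26).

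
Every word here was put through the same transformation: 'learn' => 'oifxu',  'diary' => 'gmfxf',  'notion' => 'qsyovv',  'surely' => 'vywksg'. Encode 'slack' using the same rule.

vpfir

The shift increases by 1 at each position, starting from +3: 3, 4, 5, ….
On slack: s+3=v, l+4=p, a+5=f, c+6=i, k+7=r.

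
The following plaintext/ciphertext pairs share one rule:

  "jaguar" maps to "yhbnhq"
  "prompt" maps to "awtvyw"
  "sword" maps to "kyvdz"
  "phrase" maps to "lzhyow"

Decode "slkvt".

The output letters match the input read backwards, each shifted +7: jaguar reversed is raugaj. Read the word backwards and shift each letter +7.
Reversing it on slkvt: shift back: s−7=l, l−7=e, k−7=d, v−7=o, t−7=m → ledom; then reverse → model.

model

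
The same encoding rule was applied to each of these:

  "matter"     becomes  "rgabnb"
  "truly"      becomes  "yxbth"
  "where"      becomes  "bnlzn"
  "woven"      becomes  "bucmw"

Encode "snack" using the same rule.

xthkt

In matter: m→r is +5, a→g is +6, t→a is +7, t→b is +8 — the shift increases by 1 each position. Letter i (0-indexed) is shifted by i+5, so successive shifts are 5, 6, 7, ….
Applying it to snack: s+5=x, n+6=t, a+7=h, c+8=k, k+9=t.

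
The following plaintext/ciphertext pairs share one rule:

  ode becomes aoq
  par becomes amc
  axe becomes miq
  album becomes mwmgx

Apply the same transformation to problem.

acamwqx

Vowels shift forward by 12 and consonants shift forward by 11.
On problem: p(cons)+11=a, r(cons)+11=c, o(vowel)+12=a, b(cons)+11=m, l(cons)+11=w, e(vowel)+12=q, m(cons)+11=x.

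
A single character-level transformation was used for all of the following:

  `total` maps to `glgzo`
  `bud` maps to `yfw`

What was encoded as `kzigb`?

party

Each letter is replaced by its mirror in the alphabet: a↔z, b↔y, c↔x, and so on (the Atbash cipher).
Decoding kzigb: k↔p, z↔a, i↔r, g↔t, b↔y.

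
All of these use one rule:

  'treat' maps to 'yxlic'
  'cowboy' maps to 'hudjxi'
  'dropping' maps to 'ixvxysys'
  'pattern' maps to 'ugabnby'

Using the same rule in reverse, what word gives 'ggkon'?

In treat: t→y is +5, r→x is +6, e→l is +7, a→i is +8 — the shift increases by 1 each position. The shift increases by 1 at each position, starting from +5: 5, 6, 7, ….
Decoding ggkon: g−5=b, g−6=a, k−7=d, o−8=g, n−9=e.

badge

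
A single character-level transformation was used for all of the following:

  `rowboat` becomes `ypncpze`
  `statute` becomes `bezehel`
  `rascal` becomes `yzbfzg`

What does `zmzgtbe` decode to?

analyst

r(17)→y(24) and o(14)→p(15) fit y≡3x+25 (mod 26); the inverse of 3 mod 26 is 9. This is an affine cipher: with a=0,…,z=25, each position x becomes (3x+25) mod 26.
Undoing it on zmzgtbe: z(25)→9·(25−25)≡0=a; m(12)→9·(12−25)≡13=n; z(25)→9·(25−25)≡0=a; g(6)→9·(6−25)≡11=l; t(19)→9·(19−25)≡24=y; b(1)→9·(1−25)≡18=s; e(4)→9·(4−25)≡19=t (all mod 26).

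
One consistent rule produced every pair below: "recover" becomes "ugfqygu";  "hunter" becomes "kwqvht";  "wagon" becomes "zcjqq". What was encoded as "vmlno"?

skill

A repeating key of period 2 is used — shifts +3, +2 over and over.
Decoding vmlno: v−3=s, m−2=k, l−3=i, n−2=l, o−3=l.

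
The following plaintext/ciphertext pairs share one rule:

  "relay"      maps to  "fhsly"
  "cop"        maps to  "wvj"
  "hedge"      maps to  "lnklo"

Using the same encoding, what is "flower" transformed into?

yldvsm

The output letters match the input read backwards, each shifted +7: relay reversed is yaler. The word is reversed, then every letter is shifted forward by 7.
For flower: reverse → rewolf; then shift: r+7=y, e+7=l, w+7=d, o+7=v, l+7=s, f+7=m.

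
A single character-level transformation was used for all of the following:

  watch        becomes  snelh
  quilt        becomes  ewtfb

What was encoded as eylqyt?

infant

The output letters match the input read backwards, each shifted +11: watch reversed is hctaw. Two steps: reverse the string, then apply a Caesar shift of +11.
Reversing it on eylqyt: shift back: e−11=t, y−11=n, l−11=a, q−11=f, y−11=n, t−11=i → tnafni; then reverse → infant.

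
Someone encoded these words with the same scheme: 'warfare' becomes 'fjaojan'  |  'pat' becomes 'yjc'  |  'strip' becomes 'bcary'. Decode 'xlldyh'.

occupy

It's a constant shift of +9 (ROT9).
Undoing it on xlldyh: x−9=o, l−9=c, l−9=c, d−9=u, y−9=p, h−9=y.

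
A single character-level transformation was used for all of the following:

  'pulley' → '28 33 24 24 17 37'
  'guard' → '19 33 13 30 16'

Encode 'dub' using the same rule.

p is letter #16 and maps to 28: an offset of 12. Each letter is replaced by its alphabet position (a=1..z=26) + 12.
Applying it to dub: d=4→16, u=21→33, b=2→14.

16 33 14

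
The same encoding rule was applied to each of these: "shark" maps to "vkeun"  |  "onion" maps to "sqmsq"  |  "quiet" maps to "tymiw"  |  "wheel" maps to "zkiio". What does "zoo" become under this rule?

The shift depends on letter class: consonant s→v is +3, but vowel a→e is +4. The rule splits by letter class: vowels +4, consonants +3.
For zoo: z(cons)+3=c, o(vowel)+4=s, o(vowel)+4=s.

css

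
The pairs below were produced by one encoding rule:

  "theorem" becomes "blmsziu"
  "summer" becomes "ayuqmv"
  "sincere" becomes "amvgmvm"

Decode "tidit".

level

The shifts repeat in a cycle of length 2: positions 0,1,… shift by +8, +4, then the pattern repeats.
Reversing it on tidit: t−8=l, i−4=e, d−8=v, i−4=e, t−8=l.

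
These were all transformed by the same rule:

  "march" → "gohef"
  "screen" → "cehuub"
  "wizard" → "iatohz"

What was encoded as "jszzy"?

buddy

Treating letters as 0–25, the rule is x ↦ 21x + 14 (mod 26).
Reversing it on jszzy: j(9)→5·(9−14)≡1=b; s(18)→5·(18−14)≡20=u; z(25)→5·(25−14)≡3=d; z(25)→5·(25−14)≡3=d; y(24)→5·(24−14)≡24=y (all mod 26).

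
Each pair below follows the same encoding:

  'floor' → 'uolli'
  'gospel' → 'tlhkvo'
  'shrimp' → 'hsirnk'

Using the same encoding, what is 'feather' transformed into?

uvzgsvi

Each pair mirrors across the alphabet (f↔u, l↔o, o↔l): positions sum to 25. Letters are reflected about the middle of the alphabet (position → 25−position): Atbash.
For feather: f↔u, e↔v, a↔z, t↔g, h↔s, e↔v, r↔i.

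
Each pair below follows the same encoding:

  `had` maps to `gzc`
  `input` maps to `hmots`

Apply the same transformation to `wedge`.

Compare letters: h→g is +25, a→z is +25, d→c is +25 — a constant shift. Each letter is shifted forward by 25 in the alphabet (a Caesar shift of +25).
Applying it to wedge: w+25=v, e+25=d, d+25=c, g+25=f, e+25=d.

vdcfd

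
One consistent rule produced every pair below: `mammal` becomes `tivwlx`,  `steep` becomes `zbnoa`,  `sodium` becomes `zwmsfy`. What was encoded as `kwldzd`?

doctor

The shift increases by 1 at each position, starting from +7: 7, 8, 9, ….
Undoing it on kwldzd: k−7=d, w−8=o, l−9=c, d−10=t, z−11=o, d−12=r.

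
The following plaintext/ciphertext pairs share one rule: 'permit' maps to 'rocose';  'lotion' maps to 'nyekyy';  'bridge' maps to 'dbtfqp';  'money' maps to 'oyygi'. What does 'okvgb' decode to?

Shifts by position in permit: pos 0: p→r (+2), pos 1: e→o (+10), pos 2: r→c (+11), pos 3: m→o (+2), pos 4: i→s (+10), pos 5: t→e (+11) — repeating every 3. The shifts repeat in a cycle of length 3: positions 0,1,… shift by +2, +10, +11, then the pattern repeats.
Decoding okvgb: o−2=m, k−10=a, v−11=k, g−2=e, b−10=r.

maker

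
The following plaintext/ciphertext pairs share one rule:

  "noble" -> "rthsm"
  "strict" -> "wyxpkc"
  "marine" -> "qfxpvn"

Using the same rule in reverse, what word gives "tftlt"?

panel

In noble: n→r is +4, o→t is +5, b→h is +6, l→s is +7 — the shift increases by 1 each position. The shift increases by 1 at each position, starting from +4: 4, 5, 6, ….
Decoding tftlt: t−4=p, f−5=a, t−6=n, l−7=e, t−8=l.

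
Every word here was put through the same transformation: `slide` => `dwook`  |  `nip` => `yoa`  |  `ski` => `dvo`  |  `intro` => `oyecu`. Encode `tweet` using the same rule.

The shift depends on letter class: consonant s→d is +11, but vowel i→o is +6. The rule splits by letter class: vowels +6, consonants +11.
For tweet: t(cons)+11=e, w(cons)+11=h, e(vowel)+6=k, e(vowel)+6=k, t(cons)+11=e.

ehkke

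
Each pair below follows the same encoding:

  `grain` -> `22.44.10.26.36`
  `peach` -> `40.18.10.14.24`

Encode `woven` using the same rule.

g(#7)→22 and r(#18)→44: differences scale by 2, so n = 2·pos + 8. Each letter becomes 2×(its alphabet position, a=1..z=26) + 8.
For woven: w=23→54, o=15→38, v=22→52, e=5→18, n=14→36.

54.38.52.18.36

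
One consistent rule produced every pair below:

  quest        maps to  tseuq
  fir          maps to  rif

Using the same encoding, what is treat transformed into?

The output letters match the input read backwards: quest reversed is tseuq. The word is simply reversed.
Applying it to treat: reverse → taert.

taert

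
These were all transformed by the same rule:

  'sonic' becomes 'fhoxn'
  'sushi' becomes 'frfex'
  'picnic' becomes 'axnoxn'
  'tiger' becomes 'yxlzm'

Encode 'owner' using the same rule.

hdozm

s(18)→f(5) and o(14)→h(7) fit y≡19x+1 (mod 26); the inverse of 19 mod 26 is 11. Treating letters as 0–25, the rule is x ↦ 19x + 1 (mod 26).
For owner: o(14)→19·14+1≡7=h; w(22)→19·22+1≡3=d; n(13)→19·13+1≡14=o; e(4)→19·4+1≡25=z; r(17)→19·17+1≡12=m (all mod 26).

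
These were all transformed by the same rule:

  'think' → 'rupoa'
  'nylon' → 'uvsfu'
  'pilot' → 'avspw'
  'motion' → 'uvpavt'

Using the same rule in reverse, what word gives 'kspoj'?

The output letters match the input read backwards, each shifted +7: think reversed is kniht. The word is reversed, then every letter is shifted forward by 7.
Decoding kspoj: shift back: k−7=d, s−7=l, p−7=i, o−7=h, j−7=c → dlihc; then reverse → child.

child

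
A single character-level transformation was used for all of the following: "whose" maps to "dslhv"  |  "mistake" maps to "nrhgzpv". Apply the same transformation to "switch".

Each letter is replaced by its mirror in the alphabet: a↔z, b↔y, c↔x, and so on (the Atbash cipher).
For switch: s↔h, w↔d, i↔r, t↔g, c↔x, h↔s.

hdrgxs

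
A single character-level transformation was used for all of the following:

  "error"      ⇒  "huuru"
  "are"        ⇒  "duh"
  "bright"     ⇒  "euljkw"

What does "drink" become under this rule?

Compare letters: e→h is +3, r→u is +3, r→u is +3 — a constant shift. It's a constant shift of +3 (ROT3).
On drink: d+3=g, r+3=u, i+3=l, n+3=q, k+3=n.

gulqn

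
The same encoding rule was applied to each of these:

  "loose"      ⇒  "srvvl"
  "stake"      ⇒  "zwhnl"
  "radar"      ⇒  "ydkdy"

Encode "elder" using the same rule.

lokhy

Shifts by position in loose: pos 0: l→s (+7), pos 1: o→r (+3), pos 2: o→v (+7), pos 3: s→v (+3) — repeating every 2. It's a Vigenère-style cipher with numeric key [7,3]: position i shifts by key[i mod 2].
Applying it to elder: e+7=l, l+3=o, d+7=k, e+3=h, r+7=y.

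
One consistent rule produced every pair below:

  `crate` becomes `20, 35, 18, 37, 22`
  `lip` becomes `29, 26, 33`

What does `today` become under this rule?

c is letter #3 and maps to 20: an offset of 17. Each letter is replaced by its alphabet position (a=1..z=26) + 17.
Applying it to today: t=20→37, o=15→32, d=4→21, a=1→18, y=25→42.

37, 32, 21, 18, 42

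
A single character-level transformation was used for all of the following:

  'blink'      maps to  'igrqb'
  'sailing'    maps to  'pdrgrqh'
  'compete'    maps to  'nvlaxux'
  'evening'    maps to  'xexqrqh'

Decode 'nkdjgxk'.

b(1)→i(8) and l(11)→g(6) fit y≡5x+3 (mod 26); the inverse of 5 mod 26 is 21. Each letter's alphabet position (a=0..z=25) is mapped through 5·x+3 mod 26 — an affine cipher.
Undoing it on nkdjgxk: n(13)→21·(13−3)≡2=c; k(10)→21·(10−3)≡17=r; d(3)→21·(3−3)≡0=a; j(9)→21·(9−3)≡22=w; g(6)→21·(6−3)≡11=l; x(23)→21·(23−3)≡4=e; k(10)→21·(10−3)≡17=r (all mod 26).

crawler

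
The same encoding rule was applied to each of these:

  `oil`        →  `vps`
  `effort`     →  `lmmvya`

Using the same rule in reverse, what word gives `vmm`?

This is a Caesar cipher with shift 7.
Reversing it on vmm: v−7=o, m−7=f, m−7=f.

off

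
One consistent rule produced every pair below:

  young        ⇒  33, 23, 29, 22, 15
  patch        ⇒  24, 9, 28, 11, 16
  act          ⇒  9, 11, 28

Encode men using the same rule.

21, 13, 22

y is letter #25 and maps to 33: an offset of 8. Letters become their 1-based position plus 8 (so a→9, b→10, …).
For men: m=13→21, e=5→13, n=14→22.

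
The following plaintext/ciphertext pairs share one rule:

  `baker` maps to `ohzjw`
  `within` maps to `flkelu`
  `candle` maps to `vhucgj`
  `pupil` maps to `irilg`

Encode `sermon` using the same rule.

b(1)→o(14) and a(0)→h(7) fit y≡7x+7 (mod 26); the inverse of 7 mod 26 is 15. This is an affine cipher: with a=0,…,z=25, each position x becomes (7x+7) mod 26.
For sermon: s(18)→7·18+7≡3=d; e(4)→7·4+7≡9=j; r(17)→7·17+7≡22=w; m(12)→7·12+7≡13=n; o(14)→7·14+7≡1=b; n(13)→7·13+7≡20=u (all mod 26).

djwnbu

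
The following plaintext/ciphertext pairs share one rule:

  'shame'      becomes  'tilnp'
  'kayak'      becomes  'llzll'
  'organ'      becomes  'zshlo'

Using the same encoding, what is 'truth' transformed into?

usfui

The shift depends on letter class: consonant s→t is +1, but vowel a→l is +11. The rule splits by letter class: vowels +11, consonants +1.
On truth: t(cons)+1=u, r(cons)+1=s, u(vowel)+11=f, t(cons)+1=u, h(cons)+1=i.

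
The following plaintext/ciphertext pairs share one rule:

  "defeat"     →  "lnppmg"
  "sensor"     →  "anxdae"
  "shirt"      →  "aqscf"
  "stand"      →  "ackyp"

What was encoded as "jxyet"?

In defeat: d→l is +8, e→n is +9, f→p is +10, e→p is +11 — the shift increases by 1 each position. Each letter shifts forward by (position + 8), i.e. 8, 9, 10, … — the shift grows by one for each successive letter.
Reversing it on jxyet: j−8=b, x−9=o, y−10=o, e−11=t, t−12=h.

booth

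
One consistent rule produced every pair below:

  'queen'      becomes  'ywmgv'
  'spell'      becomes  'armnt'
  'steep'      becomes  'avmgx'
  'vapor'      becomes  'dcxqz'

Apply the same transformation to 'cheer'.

kjmgz

Shifts by position in queen: pos 0: q→y (+8), pos 1: u→w (+2), pos 2: e→m (+8), pos 3: e→g (+2) — repeating every 2. A repeating key of period 2 is used — shifts +8, +2 over and over.
For cheer: c+8=k, h+2=j, e+8=m, e+2=g, r+8=z.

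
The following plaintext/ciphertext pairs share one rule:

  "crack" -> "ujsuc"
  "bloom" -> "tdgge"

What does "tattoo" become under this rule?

lsllgg

Compare letters: c→u is +18, r→j is +18, a→s is +18 — a constant shift. Each letter is shifted forward by 18 in the alphabet (a Caesar shift of +18).
On tattoo: t+18=l, a+18=s, t+18=l, t+18=l, o+18=g, o+18=g.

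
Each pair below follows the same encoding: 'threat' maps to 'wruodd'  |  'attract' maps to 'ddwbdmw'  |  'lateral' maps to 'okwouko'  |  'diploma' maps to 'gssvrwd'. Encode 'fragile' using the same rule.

ibdqlvh

Shifts by position in threat: pos 0: t→w (+3), pos 1: h→r (+10), pos 2: r→u (+3), pos 3: e→o (+10) — repeating every 2. A repeating key of period 2 is used — shifts +3, +10 over and over.
Applying it to fragile: f+3=i, r+10=b, a+3=d, g+10=q, i+3=l, l+10=v, e+3=h.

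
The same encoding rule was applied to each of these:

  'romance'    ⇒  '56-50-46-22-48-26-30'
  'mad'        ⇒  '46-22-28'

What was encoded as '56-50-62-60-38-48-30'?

r(#18)→56 and o(#15)→50: differences scale by 2, so n = 2·pos + 20. Each letter becomes 2×(its alphabet position, a=1..z=26) + 20.
Decoding 56-50-62-60-38-48-30: 56→(56−20)÷2=18=r, 50→(50−20)÷2=15=o, 62→(62−20)÷2=21=u, 60→(60−20)÷2=20=t, 38→(38−20)÷2=9=i, 48→(48−20)÷2=14=n, 30→(30−20)÷2=5=e.

routine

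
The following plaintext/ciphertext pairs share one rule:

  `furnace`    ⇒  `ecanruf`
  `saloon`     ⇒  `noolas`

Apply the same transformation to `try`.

yrt

It's just the letters in reverse order.
For try: reverse → yrt.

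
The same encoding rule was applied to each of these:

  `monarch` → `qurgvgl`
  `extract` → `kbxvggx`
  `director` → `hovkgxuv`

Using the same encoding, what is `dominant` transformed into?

huqorgrx

The shift depends on letter class: consonant m→q is +4, but vowel o→u is +6. The rule splits by letter class: vowels +6, consonants +4.
Applying it to dominant: d(cons)+4=h, o(vowel)+6=u, m(cons)+4=q, i(vowel)+6=o, n(cons)+4=r, a(vowel)+6=g, n(cons)+4=r, t(cons)+4=x.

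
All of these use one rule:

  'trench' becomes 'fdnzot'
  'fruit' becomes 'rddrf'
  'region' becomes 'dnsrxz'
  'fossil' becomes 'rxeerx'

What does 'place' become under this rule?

bxjon

Vowels shift forward by 9 and consonants shift forward by 12.
Applying it to place: p(cons)+12=b, l(cons)+12=x, a(vowel)+9=j, c(cons)+12=o, e(vowel)+9=n.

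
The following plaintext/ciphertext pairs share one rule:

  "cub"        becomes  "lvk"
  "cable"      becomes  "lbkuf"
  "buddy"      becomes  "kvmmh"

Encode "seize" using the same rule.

bfjif

The shift depends on letter class: consonant c→l is +9, but vowel u→v is +1. Vowels shift forward by 1 and consonants shift forward by 9.
On seize: s(cons)+9=b, e(vowel)+1=f, i(vowel)+1=j, z(cons)+9=i, e(vowel)+1=f.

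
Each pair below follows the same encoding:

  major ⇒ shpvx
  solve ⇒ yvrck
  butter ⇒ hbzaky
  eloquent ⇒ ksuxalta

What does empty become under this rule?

ktvae

Shifts by position in major: pos 0: m→s (+6), pos 1: a→h (+7), pos 2: j→p (+6), pos 3: o→v (+7) — repeating every 2. The shifts repeat in a cycle of length 2: positions 0,1,… shift by +6, +7, then the pattern repeats.
On empty: e+6=k, m+7=t, p+6=v, t+7=a, y+6=e.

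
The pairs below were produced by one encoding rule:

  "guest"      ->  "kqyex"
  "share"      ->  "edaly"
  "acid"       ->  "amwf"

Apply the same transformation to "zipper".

hwzzyl

This is an affine cipher: with a=0,…,z=25, each position x becomes (19x+0) mod 26.
On zipper: z(25)→19·25+0≡7=h; i(8)→19·8+0≡22=w; p(15)→19·15+0≡25=z; p(15)→19·15+0≡25=z; e(4)→19·4+0≡24=y; r(17)→19·17+0≡11=l (all mod 26).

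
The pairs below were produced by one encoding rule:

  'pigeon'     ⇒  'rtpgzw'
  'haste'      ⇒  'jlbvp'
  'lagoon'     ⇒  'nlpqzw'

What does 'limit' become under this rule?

Shifts by position in pigeon: pos 0: p→r (+2), pos 1: i→t (+11), pos 2: g→p (+9), pos 3: e→g (+2), pos 4: o→z (+11), pos 5: n→w (+9) — repeating every 3. The shifts repeat in a cycle of length 3: positions 0,1,… shift by +2, +11, +9, then the pattern repeats.
On limit: l+2=n, i+11=t, m+9=v, i+2=k, t+11=e.

ntvke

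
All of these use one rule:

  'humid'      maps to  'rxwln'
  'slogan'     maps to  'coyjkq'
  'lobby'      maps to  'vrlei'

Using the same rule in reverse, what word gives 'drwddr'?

Shifts by position in humid: pos 0: h→r (+10), pos 1: u→x (+3), pos 2: m→w (+10), pos 3: i→l (+3) — repeating every 2. The shifts repeat in a cycle of length 2: positions 0,1,… shift by +10, +3, then the pattern repeats.
Decoding drwddr: d−10=t, r−3=o, w−10=m, d−3=a, d−10=t, r−3=o.

tomato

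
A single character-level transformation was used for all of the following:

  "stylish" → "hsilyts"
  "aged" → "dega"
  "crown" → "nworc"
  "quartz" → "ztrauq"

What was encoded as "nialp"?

The output letters match the input read backwards: stylish reversed is hsilyts. The word is simply reversed.
Undoing it on nialp: then reverse → plain.

plain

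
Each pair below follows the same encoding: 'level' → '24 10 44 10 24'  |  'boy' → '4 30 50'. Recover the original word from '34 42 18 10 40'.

quiet

With a=1..z=26, the number is 2·pos.
Undoing it on 34 42 18 10 40: 34→(34−0)÷2=17=q, 42→(42−0)÷2=21=u, 18→(18−0)÷2=9=i, 10→(10−0)÷2=5=e, 40→(40−0)÷2=20=t.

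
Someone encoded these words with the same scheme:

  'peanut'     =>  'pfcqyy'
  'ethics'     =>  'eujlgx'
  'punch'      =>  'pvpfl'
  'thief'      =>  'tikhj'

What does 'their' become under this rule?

tiglv

In peanut: p→p is +0, e→f is +1, a→c is +2, n→q is +3 — the shift increases by 1 each position. Each letter shifts forward by its position index (0, 1, 2, …) — the shift grows by one for each successive letter.
Applying it to their: t+0=t, h+1=i, e+2=g, i+3=l, r+4=v.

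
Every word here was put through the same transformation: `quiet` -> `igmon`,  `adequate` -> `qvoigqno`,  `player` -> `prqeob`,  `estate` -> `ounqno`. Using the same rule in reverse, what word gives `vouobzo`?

q(16)→i(8) and u(20)→g(6) fit y≡19x+16 (mod 26); the inverse of 19 mod 26 is 11. This is an affine cipher: with a=0,…,z=25, each position x becomes (19x+16) mod 26.
Undoing it on vouobzo: v(21)→11·(21−16)≡3=d; o(14)→11·(14−16)≡4=e; u(20)→11·(20−16)≡18=s; o(14)→11·(14−16)≡4=e; b(1)→11·(1−16)≡17=r; z(25)→11·(25−16)≡21=v; o(14)→11·(14−16)≡4=e (all mod 26).

deserve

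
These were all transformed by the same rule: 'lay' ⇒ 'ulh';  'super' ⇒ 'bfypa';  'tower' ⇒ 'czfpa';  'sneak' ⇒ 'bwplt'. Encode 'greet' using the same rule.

Two shifts are in play — +11 for a/e/i/o/u, +9 for every other letter.
For greet: g(cons)+9=p, r(cons)+9=a, e(vowel)+11=p, e(vowel)+11=p, t(cons)+9=c.

pappc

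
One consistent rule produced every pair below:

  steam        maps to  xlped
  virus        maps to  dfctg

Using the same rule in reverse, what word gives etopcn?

credit

The word is reversed, then every letter is shifted forward by 11.
Reversing it on etopcn: shift back: e−11=t, t−11=i, o−11=d, p−11=e, c−11=r, n−11=c → tiderc; then reverse → credit.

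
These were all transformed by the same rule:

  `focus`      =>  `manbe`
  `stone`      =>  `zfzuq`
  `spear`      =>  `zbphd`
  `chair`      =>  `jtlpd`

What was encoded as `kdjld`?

Shifts by position in focus: pos 0: f→m (+7), pos 1: o→a (+12), pos 2: c→n (+11), pos 3: u→b (+7), pos 4: s→e (+12) — repeating every 3. It's a Vigenère-style cipher with numeric key [7,12,11]: position i shifts by key[i mod 3].
Reversing it on kdjld: k−7=d, d−12=r, j−11=y, l−7=e, d−12=r.

dryer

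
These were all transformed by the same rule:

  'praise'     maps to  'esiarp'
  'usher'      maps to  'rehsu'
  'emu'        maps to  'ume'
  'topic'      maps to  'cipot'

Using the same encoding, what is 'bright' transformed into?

thgirb

The output letters match the input read backwards: praise reversed is esiarp. It's just the letters in reverse order.
Applying it to bright: reverse → thgirb.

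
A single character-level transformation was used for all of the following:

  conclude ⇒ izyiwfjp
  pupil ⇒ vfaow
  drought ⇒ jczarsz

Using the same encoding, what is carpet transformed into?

Shifts by position in conclude: pos 0: c→i (+6), pos 1: o→z (+11), pos 2: n→y (+11), pos 3: c→i (+6), pos 4: l→w (+11), pos 5: u→f (+11) — repeating every 3. It's a Vigenère-style cipher with numeric key [6,11,11]: position i shifts by key[i mod 3].
On carpet: c+6=i, a+11=l, r+11=c, p+6=v, e+11=p, t+11=e.

ilcvpe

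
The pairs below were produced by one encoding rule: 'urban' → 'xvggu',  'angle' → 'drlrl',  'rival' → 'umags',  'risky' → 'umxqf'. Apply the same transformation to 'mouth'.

In urban: u→x is +3, r→v is +4, b→g is +5, a→g is +6 — the shift increases by 1 each position. Each letter shifts forward by (position + 3), i.e. 3, 4, 5, … — the shift grows by one for each successive letter.
Applying it to mouth: m+3=p, o+4=s, u+5=z, t+6=z, h+7=o.

pszzo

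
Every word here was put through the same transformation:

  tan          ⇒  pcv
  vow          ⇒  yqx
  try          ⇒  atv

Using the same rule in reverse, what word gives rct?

The output letters match the input read backwards, each shifted +2: tan reversed is nat. Read the word backwards and shift each letter +2.
Undoing it on rct: shift back: r−2=p, c−2=a, t−2=r → par; then reverse → rap.

rap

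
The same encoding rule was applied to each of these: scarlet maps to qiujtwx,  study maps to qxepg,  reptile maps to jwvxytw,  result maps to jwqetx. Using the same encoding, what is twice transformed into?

xsyiw

s(18)→q(16) and c(2)→i(8) fit y≡7x+20 (mod 26); the inverse of 7 mod 26 is 15. This is an affine cipher: with a=0,…,z=25, each position x becomes (7x+20) mod 26.
On twice: t(19)→7·19+20≡23=x; w(22)→7·22+20≡18=s; i(8)→7·8+20≡24=y; c(2)→7·2+20≡8=i; e(4)→7·4+20≡22=w (all mod 26).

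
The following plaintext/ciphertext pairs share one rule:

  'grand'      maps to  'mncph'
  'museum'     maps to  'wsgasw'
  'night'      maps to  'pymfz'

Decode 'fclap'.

haven

g(6)→m(12) and r(17)→n(13) fit y≡19x+2 (mod 26); the inverse of 19 mod 26 is 11. This is an affine cipher: with a=0,…,z=25, each position x becomes (19x+2) mod 26.
Decoding fclap: f(5)→11·(5−2)≡7=h; c(2)→11·(2−2)≡0=a; l(11)→11·(11−2)≡21=v; a(0)→11·(0−2)≡4=e; p(15)→11·(15−2)≡13=n (all mod 26).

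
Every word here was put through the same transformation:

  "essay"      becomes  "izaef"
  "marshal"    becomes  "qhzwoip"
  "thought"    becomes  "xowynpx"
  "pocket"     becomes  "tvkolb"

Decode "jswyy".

flour

It's a Vigenère-style cipher with numeric key [4,7,8]: position i shifts by key[i mod 3].
Undoing it on jswyy: j−4=f, s−7=l, w−8=o, y−4=u, y−7=r.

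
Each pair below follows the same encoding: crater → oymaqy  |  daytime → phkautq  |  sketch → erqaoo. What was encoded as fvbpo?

topic

Shifts by position in crater: pos 0: c→o (+12), pos 1: r→y (+7), pos 2: a→m (+12), pos 3: t→a (+7) — repeating every 2. The shifts repeat in a cycle of length 2: positions 0,1,… shift by +12, +7, then the pattern repeats.
Undoing it on fvbpo: f−12=t, v−7=o, b−12=p, p−7=i, o−12=c.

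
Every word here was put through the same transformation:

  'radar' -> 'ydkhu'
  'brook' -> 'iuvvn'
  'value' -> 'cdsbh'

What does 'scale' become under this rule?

zfhsh

Shifts by position in radar: pos 0: r→y (+7), pos 1: a→d (+3), pos 2: d→k (+7), pos 3: a→h (+7), pos 4: r→u (+3) — repeating every 3. It's a Vigenère-style cipher with numeric key [7,3,7]: position i shifts by key[i mod 3].
On scale: s+7=z, c+3=f, a+7=h, l+7=s, e+3=h.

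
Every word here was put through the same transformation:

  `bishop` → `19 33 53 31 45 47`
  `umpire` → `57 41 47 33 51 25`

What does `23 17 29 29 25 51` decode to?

dagger

b(#2)→19 and i(#9)→33: differences scale by 2, so n = 2·pos + 15. Each letter becomes 2×(its alphabet position, a=1..z=26) + 15.
Reversing it on 23 17 29 29 25 51: 23→(23−15)÷2=4=d, 17→(17−15)÷2=1=a, 29→(29−15)÷2=7=g, 29→(29−15)÷2=7=g, 25→(25−15)÷2=5=e, 51→(51−15)÷2=18=r.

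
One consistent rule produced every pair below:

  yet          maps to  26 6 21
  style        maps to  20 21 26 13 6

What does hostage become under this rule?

y is letter #25 and maps to 26: an offset of 1. Each letter is replaced by its alphabet position (a=1..z=26) + 1.
For hostage: h=8→9, o=15→16, s=19→20, t=20→21, a=1→2, g=7→8, e=5→6.

9 16 20 21 2 8 6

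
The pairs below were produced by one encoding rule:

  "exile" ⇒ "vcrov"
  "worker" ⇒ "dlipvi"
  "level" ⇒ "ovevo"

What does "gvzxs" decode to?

Each pair mirrors across the alphabet (e↔v, x↔c, i↔r): positions sum to 25. Letters are reflected about the middle of the alphabet (position → 25−position): Atbash.
Undoing it on gvzxs: g↔t, v↔e, z↔a, x↔c, s↔h.

teach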